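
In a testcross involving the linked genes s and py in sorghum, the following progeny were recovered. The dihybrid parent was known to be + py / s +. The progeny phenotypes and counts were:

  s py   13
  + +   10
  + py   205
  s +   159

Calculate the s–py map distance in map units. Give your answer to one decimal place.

The recombinant classes are + + and s py: 10 + 13 = 23.
Recombination frequency = 23/387 = 0.0594 ≈ 5.9%, i.e. 5.9 map units.

5.9 map units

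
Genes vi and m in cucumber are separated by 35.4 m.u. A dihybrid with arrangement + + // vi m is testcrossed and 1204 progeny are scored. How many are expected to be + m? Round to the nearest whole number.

A map distance of 35.4 m.u. corresponds to a recombination frequency of 0.354.
The F1 is + + / vi m, so + m is a recombinant gamete class with expected frequency r/2 = 0.354/2 = 0.1770.
Expected number = 0.1770 × 1204 = 213.11 ≈ 213.

213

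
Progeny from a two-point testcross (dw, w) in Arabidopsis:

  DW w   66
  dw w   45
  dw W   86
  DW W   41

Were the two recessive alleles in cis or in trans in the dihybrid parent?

trans

The two most frequent classes are DW w (66) and dw W (86); these are the parental (non-recombinant) types.
So the F1 carried DW w on one chromosome and dw W on the other — the recessive alleles are on opposite chromosomes (trans / repulsion).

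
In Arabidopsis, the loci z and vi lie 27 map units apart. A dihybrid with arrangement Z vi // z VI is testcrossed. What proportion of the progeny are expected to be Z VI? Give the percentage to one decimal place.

A map distance of 27 map units corresponds to a recombination frequency of 0.270.
The F1 is Z vi / z VI, so Z VI is a recombinant gamete class with expected frequency r/2 = 0.270/2 = 0.1350.
That is 0.1350 = 13.5% of the progeny.

13.5%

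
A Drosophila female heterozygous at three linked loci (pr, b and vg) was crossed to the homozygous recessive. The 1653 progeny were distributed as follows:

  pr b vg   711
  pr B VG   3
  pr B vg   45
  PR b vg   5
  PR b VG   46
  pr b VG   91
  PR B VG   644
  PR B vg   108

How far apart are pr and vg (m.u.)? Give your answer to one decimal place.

12.5 m.u.

The two most frequent reciprocal classes, PR B VG and pr b vg, are the parental types, so the F1 was PR B VG / pr b vg.
The two rarest classes, pr B VG and PR b vg, are the double crossovers. Comparing them with the parentals, only the pr allele has switched, so pr is the middle locus and the order is vg – pr – b.
Crossovers in the vg–pr interval produce the single-crossover classes PR B vg and pr b VG (108 + 91 = 199) plus the double crossovers (8).
RF(vg–pr) = (199 + 8) / 1653 = 207/1653 = 0.1252 → 12.5 m.u.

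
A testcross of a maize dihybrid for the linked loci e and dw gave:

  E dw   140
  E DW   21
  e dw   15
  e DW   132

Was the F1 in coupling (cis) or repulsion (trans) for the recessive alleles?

trans

The two most frequent classes are E dw (140) and e DW (132); these are the parental (non-recombinant) types.
So the F1 carried E dw on one chromosome and e DW on the other — the recessive alleles are on opposite chromosomes (trans / repulsion).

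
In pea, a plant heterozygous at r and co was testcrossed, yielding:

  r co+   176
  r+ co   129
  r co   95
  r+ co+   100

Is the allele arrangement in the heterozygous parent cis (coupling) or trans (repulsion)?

The two most frequent classes are r+ co (129) and r co+ (176); these are the parental (non-recombinant) types.
So the F1 carried r+ co on one chromosome and r co+ on the other — the recessive alleles are on opposite chromosomes (trans / repulsion).

trans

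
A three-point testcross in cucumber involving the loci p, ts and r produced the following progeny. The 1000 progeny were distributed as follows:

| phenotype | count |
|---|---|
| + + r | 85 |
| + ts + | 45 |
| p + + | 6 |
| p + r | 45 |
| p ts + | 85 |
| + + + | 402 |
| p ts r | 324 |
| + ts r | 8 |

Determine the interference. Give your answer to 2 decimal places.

The two most frequent reciprocal classes, + + + and p ts r, are the parental types, so the F1 was + + + / p ts r.
The two rarest classes, p + + and + ts r, are the double crossovers. Comparing them with the parentals, only the p allele has switched, so p is the middle locus and the order is r – p – ts.
r–p: (170 + 14)/1000 = 0.1840; p–ts: (90 + 14)/1000 = 0.1040.
Expected DCO frequency = 0.1840 × 0.1040 ≈ 0.01914; observed = 14/1000 ≈ 0.01400.
Coefficient of coincidence = 0.01400/0.01914 ≈ 0.73; interference = 1 − 0.73 = 0.27.

0.27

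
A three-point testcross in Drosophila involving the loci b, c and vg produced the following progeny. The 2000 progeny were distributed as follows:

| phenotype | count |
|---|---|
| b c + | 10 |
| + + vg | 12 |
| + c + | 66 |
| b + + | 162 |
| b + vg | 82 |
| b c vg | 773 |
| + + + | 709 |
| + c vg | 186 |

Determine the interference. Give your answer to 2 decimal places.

The two most frequent reciprocal classes, b c vg and + + +, are the parental types, so the F1 was b c vg / + + +.
The two rarest classes, b c + and + + vg, are the double crossovers. Comparing them with the parentals, only the vg allele has switched, so vg is the middle locus and the order is b – vg – c.
b–vg: (348 + 22)/2000 = 0.1850; vg–c: (148 + 22)/2000 = 0.0850.
Expected DCO frequency = 0.1850 × 0.0850 ≈ 0.01572; observed = 22/2000 ≈ 0.01100.
Coefficient of coincidence = 0.01100/0.01572 ≈ 0.70; interference = 1 − 0.70 = 0.30.

0.30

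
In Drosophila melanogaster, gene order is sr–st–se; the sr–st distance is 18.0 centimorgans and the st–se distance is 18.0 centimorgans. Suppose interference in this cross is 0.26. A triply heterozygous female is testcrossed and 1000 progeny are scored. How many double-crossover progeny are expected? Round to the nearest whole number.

24

Map distances give recombination frequencies of 0.180 and 0.180 for the two intervals.
With interference 0.26 (so coincidence = 0.74), expected double-crossover frequency = 0.180 × 0.180 × 0.74 = 0.02398.
Expected number = 0.02398 × 1000 = 23.98 ≈ 24.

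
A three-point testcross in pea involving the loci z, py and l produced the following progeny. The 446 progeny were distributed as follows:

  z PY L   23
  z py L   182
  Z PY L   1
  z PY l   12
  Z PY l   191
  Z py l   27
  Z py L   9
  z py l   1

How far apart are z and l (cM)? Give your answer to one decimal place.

The two most frequent reciprocal classes, z py L and Z PY l, are the parental types, so the F1 was z py L / Z PY l.
The two rarest classes, z py l and Z PY L, are the double crossovers. Comparing them with the parentals, only the l allele has switched, so l is the middle locus and the order is z – l – py.
Crossovers in the z–l interval produce the single-crossover classes Z py L and z PY l (9 + 12 = 21) plus the double crossovers (2).
RF(z–l) = (21 + 2) / 446 = 23/446 = 0.0516 → 5.2 cM.

5.2 cM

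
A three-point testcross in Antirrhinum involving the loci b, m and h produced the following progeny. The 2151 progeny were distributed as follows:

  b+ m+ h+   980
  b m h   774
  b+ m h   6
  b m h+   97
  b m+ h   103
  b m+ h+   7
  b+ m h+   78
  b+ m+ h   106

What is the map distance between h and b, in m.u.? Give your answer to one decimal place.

The two most frequent reciprocal classes, b+ m+ h+ and b m h, are the parental types, so the F1 was b+ m+ h+ / b m h.
The two rarest classes, b m+ h+ and b+ m h, are the double crossovers. Comparing them with the parentals, only the b allele has switched, so b is the middle locus and the order is h – b – m.
Crossovers in the h–b interval produce the single-crossover classes b+ m+ h and b m h+ (106 + 97 = 203) plus the double crossovers (13).
RF(h–b) = (203 + 13) / 2151 = 216/2151 = 0.1004 → 10.0 m.u.

10.0 m.u.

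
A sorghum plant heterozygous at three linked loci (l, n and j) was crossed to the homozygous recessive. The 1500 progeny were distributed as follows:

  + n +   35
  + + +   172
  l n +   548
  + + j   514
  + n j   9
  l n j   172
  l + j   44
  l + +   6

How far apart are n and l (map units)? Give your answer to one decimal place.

The two most frequent reciprocal classes, + + j and l n +, are the parental types, so the F1 was + + j / l n +.
The two rarest classes, + n j and l + +, are the double crossovers. Comparing them with the parentals, only the n allele has switched, so n is the middle locus and the order is l – n – j.
Crossovers in the l–n interval produce the single-crossover classes l + j and + n + (44 + 35 = 79) plus the double crossovers (15).
RF(l–n) = (79 + 15) / 1500 = 94/1500 = 0.0627 → 6.3 map units.

6.3 map units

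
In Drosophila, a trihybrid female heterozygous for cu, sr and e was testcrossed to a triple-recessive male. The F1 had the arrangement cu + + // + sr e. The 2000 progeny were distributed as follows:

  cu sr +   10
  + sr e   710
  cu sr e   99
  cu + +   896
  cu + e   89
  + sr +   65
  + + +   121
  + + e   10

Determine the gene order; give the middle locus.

The two rarest classes, cu sr + and + + e, are the double crossovers. Comparing them with the parentals, only the sr allele has switched, so sr is the middle locus and the order is e – sr – cu.

sr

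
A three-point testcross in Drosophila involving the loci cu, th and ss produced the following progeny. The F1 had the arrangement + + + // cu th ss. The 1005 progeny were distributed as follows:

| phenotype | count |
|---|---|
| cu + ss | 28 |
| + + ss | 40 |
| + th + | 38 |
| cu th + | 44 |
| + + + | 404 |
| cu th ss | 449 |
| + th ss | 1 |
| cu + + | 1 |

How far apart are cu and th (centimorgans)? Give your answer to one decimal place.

The two rarest classes, cu + + and + th ss, are the double crossovers. Comparing them with the parentals, only the cu allele has switched, so cu is the middle locus and the order is th – cu – ss.
Crossovers in the th–cu interval produce the single-crossover classes + th + and cu + ss (38 + 28 = 66) plus the double crossovers (2).
RF(th–cu) = (66 + 2) / 1005 = 68/1005 = 0.0677 → 6.8 centimorgans.

6.8 centimorgans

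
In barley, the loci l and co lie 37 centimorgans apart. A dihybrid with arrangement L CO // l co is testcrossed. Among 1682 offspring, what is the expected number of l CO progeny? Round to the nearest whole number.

311

A map distance of 37 centimorgans corresponds to a recombination frequency of 0.370.
The F1 is L CO / l co, so l CO is a recombinant gamete class with expected frequency r/2 = 0.370/2 = 0.1850.
Expected number = 0.1850 × 1682 = 311.17 ≈ 311.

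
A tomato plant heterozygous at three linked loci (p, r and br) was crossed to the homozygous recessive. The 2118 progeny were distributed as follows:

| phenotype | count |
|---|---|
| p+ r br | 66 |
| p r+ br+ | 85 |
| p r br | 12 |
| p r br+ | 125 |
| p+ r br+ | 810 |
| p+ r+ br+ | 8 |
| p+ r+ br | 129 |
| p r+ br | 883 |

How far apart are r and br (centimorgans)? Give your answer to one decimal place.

The two most frequent reciprocal classes, p r+ br and p+ r br+, are the parental types, so the F1 was p r+ br / p+ r br+.
The two rarest classes, p r br and p+ r+ br+, are the double crossovers. Comparing them with the parentals, only the r allele has switched, so r is the middle locus and the order is br – r – p.
Crossovers in the br–r interval produce the single-crossover classes p r+ br+ and p+ r br (85 + 66 = 151) plus the double crossovers (20).
RF(br–r) = (151 + 20) / 2118 = 171/2118 = 0.0807 → 8.1 centimorgans.

8.1 centimorgans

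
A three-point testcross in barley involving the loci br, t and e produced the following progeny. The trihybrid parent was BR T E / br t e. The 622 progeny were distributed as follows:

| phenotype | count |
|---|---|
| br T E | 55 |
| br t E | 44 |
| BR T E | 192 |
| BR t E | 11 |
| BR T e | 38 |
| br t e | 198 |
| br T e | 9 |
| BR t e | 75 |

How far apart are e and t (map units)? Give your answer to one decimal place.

The two rarest classes, BR t E and br T e, are the double crossovers. Comparing them with the parentals, only the t allele has switched, so t is the middle locus and the order is br – t – e.
Crossovers in the t–e interval produce the single-crossover classes BR T e and br t E (38 + 44 = 82) plus the double crossovers (20).
RF(t–e) = (82 + 20) / 622 = 102/622 = 0.1640 → 16.4 map units.

16.4 map units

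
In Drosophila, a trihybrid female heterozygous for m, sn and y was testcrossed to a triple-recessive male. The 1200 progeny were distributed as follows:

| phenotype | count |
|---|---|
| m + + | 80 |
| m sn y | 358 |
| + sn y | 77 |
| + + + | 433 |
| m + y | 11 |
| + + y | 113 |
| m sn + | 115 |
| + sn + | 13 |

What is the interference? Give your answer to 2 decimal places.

The two most frequent reciprocal classes, m sn y and + + +, are the parental types, so the F1 was m sn y / + + +.
The two rarest classes, m + y and + sn +, are the double crossovers. Comparing them with the parentals, only the sn allele has switched, so sn is the middle locus and the order is m – sn – y.
m–sn: (157 + 24)/1200 = 0.1508; sn–y: (228 + 24)/1200 = 0.2100.
Expected DCO frequency = 0.1508 × 0.2100 ≈ 0.03167; observed = 24/1200 ≈ 0.02000.
Coefficient of coincidence = 0.02000/0.03167 ≈ 0.63; interference = 1 − 0.63 = 0.37.

0.37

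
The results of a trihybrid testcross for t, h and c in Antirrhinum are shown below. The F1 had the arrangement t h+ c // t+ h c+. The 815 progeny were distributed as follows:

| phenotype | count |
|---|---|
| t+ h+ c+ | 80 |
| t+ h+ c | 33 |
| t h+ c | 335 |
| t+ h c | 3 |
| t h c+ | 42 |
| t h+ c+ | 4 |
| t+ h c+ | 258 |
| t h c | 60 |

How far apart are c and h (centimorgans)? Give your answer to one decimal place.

The two rarest classes, t h+ c+ and t+ h c, are the double crossovers. Comparing them with the parentals, only the c allele has switched, so c is the middle locus and the order is h – c – t.
Crossovers in the h–c interval produce the single-crossover classes t h c and t+ h+ c+ (60 + 80 = 140) plus the double crossovers (7).
RF(h–c) = (140 + 7) / 815 = 147/815 = 0.1804 → 18.0 centimorgans.

18.0 centimorgans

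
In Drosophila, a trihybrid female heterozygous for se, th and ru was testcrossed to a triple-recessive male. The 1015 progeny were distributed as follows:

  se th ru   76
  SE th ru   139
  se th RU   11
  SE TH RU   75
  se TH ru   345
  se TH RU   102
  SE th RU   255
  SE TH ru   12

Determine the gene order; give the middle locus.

The two most frequent reciprocal classes, se TH ru and SE th RU, are the parental types, so the F1 was se TH ru / SE th RU.
The two rarest classes, SE TH ru and se th RU, are the double crossovers. Comparing them with the parentals, only the se allele has switched, so se is the middle locus and the order is ru – se – th.

se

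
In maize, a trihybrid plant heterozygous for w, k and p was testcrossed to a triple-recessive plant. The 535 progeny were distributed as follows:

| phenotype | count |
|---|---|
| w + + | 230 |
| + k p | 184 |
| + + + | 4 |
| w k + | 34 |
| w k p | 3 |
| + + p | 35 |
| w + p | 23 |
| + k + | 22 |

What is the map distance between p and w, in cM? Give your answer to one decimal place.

The two most frequent reciprocal classes, + k p and w + +, are the parental types, so the F1 was + k p / w + +.
The two rarest classes, w k p and + + +, are the double crossovers. Comparing them with the parentals, only the w allele has switched, so w is the middle locus and the order is k – w – p.
Crossovers in the w–p interval produce the single-crossover classes + k + and w + p (22 + 23 = 45) plus the double crossovers (7).
RF(w–p) = (45 + 7) / 535 = 52/535 = 0.0972 → 9.7 cM.

9.7 cM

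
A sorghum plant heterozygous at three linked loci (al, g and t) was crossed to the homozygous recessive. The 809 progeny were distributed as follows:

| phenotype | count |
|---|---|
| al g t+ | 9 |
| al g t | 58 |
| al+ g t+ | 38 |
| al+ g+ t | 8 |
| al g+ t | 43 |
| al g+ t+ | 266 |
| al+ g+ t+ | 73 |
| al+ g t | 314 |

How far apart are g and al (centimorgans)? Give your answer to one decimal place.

18.3 centimorgans

The two most frequent reciprocal classes, al g+ t+ and al+ g t, are the parental types, so the F1 was al g+ t+ / al+ g t.
The two rarest classes, al g t+ and al+ g+ t, are the double crossovers. Comparing them with the parentals, only the g allele has switched, so g is the middle locus and the order is t – g – al.
Crossovers in the g–al interval produce the single-crossover classes al+ g+ t+ and al g t (73 + 58 = 131) plus the double crossovers (17).
RF(g–al) = (131 + 17) / 809 = 148/809 = 0.1829 → 18.3 centimorgans.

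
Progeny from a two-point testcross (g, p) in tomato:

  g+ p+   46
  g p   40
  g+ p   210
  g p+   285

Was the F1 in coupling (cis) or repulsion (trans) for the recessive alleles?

The two most frequent classes are g+ p (210) and g p+ (285); these are the parental (non-recombinant) types.
So the F1 carried g+ p on one chromosome and g p+ on the other — the recessive alleles are on opposite chromosomes (trans / repulsion).

trans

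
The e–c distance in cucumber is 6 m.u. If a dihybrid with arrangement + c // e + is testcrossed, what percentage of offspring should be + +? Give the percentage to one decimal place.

A map distance of 6 m.u. corresponds to a recombination frequency of 0.060.
The F1 is + c / e +, so + + is a recombinant gamete class with expected frequency r/2 = 0.060/2 = 0.0300.
That is 0.0300 = 3.0% of the progeny.

3.0%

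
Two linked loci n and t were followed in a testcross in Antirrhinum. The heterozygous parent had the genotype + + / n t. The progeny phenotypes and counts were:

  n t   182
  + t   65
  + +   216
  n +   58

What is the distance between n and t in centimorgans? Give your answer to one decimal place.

The recombinant classes are + t and n +: 65 + 58 = 123.
Recombination frequency = 123/521 = 0.2361 ≈ 23.6%, i.e. 23.6 centimorgans.

23.6 centimorgans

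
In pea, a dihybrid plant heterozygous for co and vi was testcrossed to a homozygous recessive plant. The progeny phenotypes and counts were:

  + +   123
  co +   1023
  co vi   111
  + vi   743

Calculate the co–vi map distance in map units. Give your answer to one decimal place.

The two most frequent classes, + vi (743) and co + (1023), are the parental types, so the F1 was + vi / co +.
The recombinant classes are + + and co vi: 123 + 111 = 234.
Recombination frequency = 234/2000 = 0.1170 ≈ 11.7%, i.e. 11.7 map units.

11.7 map units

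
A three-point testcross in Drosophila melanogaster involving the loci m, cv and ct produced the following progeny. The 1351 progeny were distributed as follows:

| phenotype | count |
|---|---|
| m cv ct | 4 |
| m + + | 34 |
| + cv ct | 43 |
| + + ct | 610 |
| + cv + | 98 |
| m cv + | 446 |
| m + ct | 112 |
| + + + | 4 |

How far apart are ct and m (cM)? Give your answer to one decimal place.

The two most frequent reciprocal classes, m cv + and + + ct, are the parental types, so the F1 was m cv + / + + ct.
The two rarest classes, m cv ct and + + +, are the double crossovers. Comparing them with the parentals, only the ct allele has switched, so ct is the middle locus and the order is cv – ct – m.
Crossovers in the ct–m interval produce the single-crossover classes + cv + and m + ct (98 + 112 = 210) plus the double crossovers (8).
RF(ct–m) = (210 + 8) / 1351 = 218/1351 = 0.1614 → 16.1 cM.

16.1 cM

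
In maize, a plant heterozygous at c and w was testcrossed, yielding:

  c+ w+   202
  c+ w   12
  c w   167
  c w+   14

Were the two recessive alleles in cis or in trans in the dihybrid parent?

cis

The two most frequent classes are c+ w+ (202) and c w (167); these are the parental (non-recombinant) types.
So the F1 carried c+ w+ on one chromosome and c w on the other — the recessive alleles are on the same chromosome (cis / coupling).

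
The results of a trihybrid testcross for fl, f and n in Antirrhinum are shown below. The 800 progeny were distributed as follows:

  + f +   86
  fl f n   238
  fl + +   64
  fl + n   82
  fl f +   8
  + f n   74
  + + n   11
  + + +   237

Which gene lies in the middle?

The two most frequent reciprocal classes, fl f n and + + +, are the parental types, so the F1 was fl f n / + + +.
The two rarest classes, fl f + and + + n, are the double crossovers. Comparing them with the parentals, only the n allele has switched, so n is the middle locus and the order is f – n – fl.

n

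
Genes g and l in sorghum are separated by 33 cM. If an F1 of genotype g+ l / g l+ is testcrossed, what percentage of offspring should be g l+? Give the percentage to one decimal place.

33.5%

A map distance of 33 cM corresponds to a recombination frequency of 0.330.
The F1 is g+ l / g l+, so g l+ is a parental gamete class with expected frequency (1 − r)/2 = 0.670/2 = 0.3350.
That is 0.3350 = 33.5% of the progeny.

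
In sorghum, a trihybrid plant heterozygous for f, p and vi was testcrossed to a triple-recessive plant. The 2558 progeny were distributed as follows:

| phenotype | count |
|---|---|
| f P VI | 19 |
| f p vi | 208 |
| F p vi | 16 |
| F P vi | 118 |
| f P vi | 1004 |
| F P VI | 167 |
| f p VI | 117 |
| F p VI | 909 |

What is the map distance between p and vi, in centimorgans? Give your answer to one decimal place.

The two most frequent reciprocal classes, f P vi and F p VI, are the parental types, so the F1 was f P vi / F p VI.
The two rarest classes, f P VI and F p vi, are the double crossovers. Comparing them with the parentals, only the vi allele has switched, so vi is the middle locus and the order is p – vi – f.
Crossovers in the p–vi interval produce the single-crossover classes f p vi and F P VI (208 + 167 = 375) plus the double crossovers (35).
RF(p–vi) = (375 + 35) / 2558 = 410/2558 = 0.1603 → 16.0 centimorgans.

16.0 centimorgans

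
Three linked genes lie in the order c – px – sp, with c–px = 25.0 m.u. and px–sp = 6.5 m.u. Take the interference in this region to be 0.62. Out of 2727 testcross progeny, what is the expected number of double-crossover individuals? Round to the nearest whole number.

17

Map distances give recombination frequencies of 0.250 and 0.065 for the two intervals.
With interference 0.62 (so coincidence = 0.38), expected double-crossover frequency = 0.250 × 0.065 × 0.38 = 0.00617.
Expected number = 0.00617 × 2727 = 16.84 ≈ 17.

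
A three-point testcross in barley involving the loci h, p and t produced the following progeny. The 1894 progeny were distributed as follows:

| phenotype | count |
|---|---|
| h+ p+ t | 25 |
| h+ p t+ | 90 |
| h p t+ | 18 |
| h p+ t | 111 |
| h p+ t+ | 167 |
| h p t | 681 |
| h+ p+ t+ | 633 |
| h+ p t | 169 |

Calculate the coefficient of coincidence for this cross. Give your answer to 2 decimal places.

0.88

The two most frequent reciprocal classes, h+ p+ t+ and h p t, are the parental types, so the F1 was h+ p+ t+ / h p t.
The two rarest classes, h+ p+ t and h p t+, are the double crossovers. Comparing them with the parentals, only the t allele has switched, so t is the middle locus and the order is h – t – p.
h–t: (336 + 43)/1894 = 0.2001; t–p: (201 + 43)/1894 = 0.1288.
Expected DCO frequency = 0.2001 × 0.1288 ≈ 0.02577; observed = 43/1894 ≈ 0.02270.
Coefficient of coincidence = 0.02270/0.02577 ≈ 0.88.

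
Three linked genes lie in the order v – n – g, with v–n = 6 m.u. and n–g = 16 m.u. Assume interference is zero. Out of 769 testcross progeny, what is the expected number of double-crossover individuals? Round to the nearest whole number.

Map distances give recombination frequencies of 0.060 and 0.160 for the two intervals.
With no interference, expected double-crossover frequency = 0.060 × 0.160 = 0.00960.
Expected number = 0.00960 × 769 = 7.38 ≈ 7.

7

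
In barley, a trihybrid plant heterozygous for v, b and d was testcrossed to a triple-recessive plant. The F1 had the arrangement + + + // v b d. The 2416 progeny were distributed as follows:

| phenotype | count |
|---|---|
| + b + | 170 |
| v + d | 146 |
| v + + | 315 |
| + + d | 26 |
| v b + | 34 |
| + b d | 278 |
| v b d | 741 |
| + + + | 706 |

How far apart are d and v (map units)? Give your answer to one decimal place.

27.0 map units

The two rarest classes, + + d and v b +, are the double crossovers. Comparing them with the parentals, only the d allele has switched, so d is the middle locus and the order is b – d – v.
Crossovers in the d–v interval produce the single-crossover classes v + + and + b d (315 + 278 = 593) plus the double crossovers (60).
RF(d–v) = (593 + 60) / 2416 = 653/2416 = 0.2703 → 27.0 map units.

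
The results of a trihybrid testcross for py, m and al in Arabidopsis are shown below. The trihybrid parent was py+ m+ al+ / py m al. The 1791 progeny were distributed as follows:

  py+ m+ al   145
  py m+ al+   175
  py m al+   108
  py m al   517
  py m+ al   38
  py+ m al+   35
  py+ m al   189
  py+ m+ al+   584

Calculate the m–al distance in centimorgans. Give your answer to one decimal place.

The two rarest classes, py+ m al+ and py m+ al, are the double crossovers. Comparing them with the parentals, only the m allele has switched, so m is the middle locus and the order is py – m – al.
Crossovers in the m–al interval produce the single-crossover classes py+ m+ al and py m al+ (145 + 108 = 253) plus the double crossovers (73).
RF(m–al) = (253 + 73) / 1791 = 326/1791 = 0.1820 → 18.2 centimorgans.

18.2 centimorgans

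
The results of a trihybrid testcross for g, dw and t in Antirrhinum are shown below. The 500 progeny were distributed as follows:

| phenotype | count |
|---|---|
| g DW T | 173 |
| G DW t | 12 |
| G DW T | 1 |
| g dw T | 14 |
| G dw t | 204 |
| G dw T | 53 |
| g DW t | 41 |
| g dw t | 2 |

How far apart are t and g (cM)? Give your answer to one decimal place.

19.4 cM

The two most frequent reciprocal classes, g DW T and G dw t, are the parental types, so the F1 was g DW T / G dw t.
The two rarest classes, G DW T and g dw t, are the double crossovers. Comparing them with the parentals, only the g allele has switched, so g is the middle locus and the order is t – g – dw.
Crossovers in the t–g interval produce the single-crossover classes g DW t and G dw T (41 + 53 = 94) plus the double crossovers (3).
RF(t–g) = (94 + 3) / 500 = 97/500 = 0.1940 → 19.4 cM.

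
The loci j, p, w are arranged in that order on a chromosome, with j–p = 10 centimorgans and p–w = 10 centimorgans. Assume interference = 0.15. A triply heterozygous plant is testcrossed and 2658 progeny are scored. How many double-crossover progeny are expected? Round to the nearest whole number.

23

Map distances give recombination frequencies of 0.100 and 0.100 for the two intervals.
With interference 0.15 (so coincidence = 0.85), expected double-crossover frequency = 0.100 × 0.100 × 0.85 = 0.00850.
Expected number = 0.00850 × 2658 = 22.59 ≈ 23.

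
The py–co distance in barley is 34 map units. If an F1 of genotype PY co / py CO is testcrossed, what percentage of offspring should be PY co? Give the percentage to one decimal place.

A map distance of 34 map units corresponds to a recombination frequency of 0.340.
The F1 is PY co / py CO, so PY co is a parental gamete class with expected frequency (1 − r)/2 = 0.660/2 = 0.3300.
That is 0.3300 = 33.0% of the progeny.

33.0%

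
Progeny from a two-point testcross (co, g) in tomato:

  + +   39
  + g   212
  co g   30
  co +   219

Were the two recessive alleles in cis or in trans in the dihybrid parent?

trans

The two most frequent classes are + g (212) and co + (219); these are the parental (non-recombinant) types.
So the F1 carried + g on one chromosome and co + on the other — the recessive alleles are on opposite chromosomes (trans / repulsion).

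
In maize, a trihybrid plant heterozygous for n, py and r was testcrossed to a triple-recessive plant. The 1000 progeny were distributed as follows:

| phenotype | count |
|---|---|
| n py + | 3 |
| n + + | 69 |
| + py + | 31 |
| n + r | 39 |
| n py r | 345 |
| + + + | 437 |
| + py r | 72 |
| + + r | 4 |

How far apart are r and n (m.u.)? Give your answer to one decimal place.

The two most frequent reciprocal classes, + + + and n py r, are the parental types, so the F1 was + + + / n py r.
The two rarest classes, + + r and n py +, are the double crossovers. Comparing them with the parentals, only the r allele has switched, so r is the middle locus and the order is py – r – n.
Crossovers in the r–n interval produce the single-crossover classes n + + and + py r (69 + 72 = 141) plus the double crossovers (7).
RF(r–n) = (141 + 7) / 1000 = 148/1000 = 0.1480 → 14.8 m.u.

14.8 m.u.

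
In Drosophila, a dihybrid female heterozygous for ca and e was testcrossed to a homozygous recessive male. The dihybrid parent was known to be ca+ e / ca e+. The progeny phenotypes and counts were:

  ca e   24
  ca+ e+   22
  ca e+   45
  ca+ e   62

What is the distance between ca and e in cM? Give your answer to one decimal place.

The recombinant classes are ca+ e+ and ca e: 22 + 24 = 46.
Recombination frequency = 46/153 = 0.3007 ≈ 30.1%, i.e. 30.1 cM.

30.1 cM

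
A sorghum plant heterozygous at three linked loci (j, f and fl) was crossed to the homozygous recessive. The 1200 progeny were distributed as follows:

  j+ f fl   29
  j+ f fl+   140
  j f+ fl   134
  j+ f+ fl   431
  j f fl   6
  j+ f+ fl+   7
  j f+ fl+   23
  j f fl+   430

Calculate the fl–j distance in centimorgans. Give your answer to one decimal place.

The two most frequent reciprocal classes, j f fl+ and j+ f+ fl, are the parental types, so the F1 was j f fl+ / j+ f+ fl.
The two rarest classes, j f fl and j+ f+ fl+, are the double crossovers. Comparing them with the parentals, only the fl allele has switched, so fl is the middle locus and the order is j – fl – f.
Crossovers in the j–fl interval produce the single-crossover classes j+ f fl+ and j f+ fl (140 + 134 = 274) plus the double crossovers (13).
RF(j–fl) = (274 + 13) / 1200 = 287/1200 = 0.2392 → 23.9 centimorgans.

23.9 centimorgans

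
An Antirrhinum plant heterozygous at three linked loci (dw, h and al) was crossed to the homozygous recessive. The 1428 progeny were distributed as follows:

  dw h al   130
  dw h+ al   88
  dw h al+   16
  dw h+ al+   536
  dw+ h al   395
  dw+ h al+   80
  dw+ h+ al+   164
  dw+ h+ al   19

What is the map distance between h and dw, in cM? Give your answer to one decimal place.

23.0 cM

The two most frequent reciprocal classes, dw+ h al and dw h+ al+, are the parental types, so the F1 was dw+ h al / dw h+ al+.
The two rarest classes, dw+ h+ al and dw h al+, are the double crossovers. Comparing them with the parentals, only the h allele has switched, so h is the middle locus and the order is dw – h – al.
Crossovers in the dw–h interval produce the single-crossover classes dw h al and dw+ h+ al+ (130 + 164 = 294) plus the double crossovers (35).
RF(dw–h) = (294 + 35) / 1428 = 329/1428 = 0.2304 → 23.0 cM.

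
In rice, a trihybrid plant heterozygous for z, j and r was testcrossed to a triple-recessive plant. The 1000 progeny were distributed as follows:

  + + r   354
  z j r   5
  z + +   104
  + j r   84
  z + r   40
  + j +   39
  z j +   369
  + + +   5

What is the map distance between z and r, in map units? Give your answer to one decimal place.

The two most frequent reciprocal classes, z j + and + + r, are the parental types, so the F1 was z j + / + + r.
The two rarest classes, z j r and + + +, are the double crossovers. Comparing them with the parentals, only the r allele has switched, so r is the middle locus and the order is z – r – j.
Crossovers in the z–r interval produce the single-crossover classes + j + and z + r (39 + 40 = 79) plus the double crossovers (10).
RF(z–r) = (79 + 10) / 1000 = 89/1000 = 0.0890 → 8.9 map units.

8.9 map units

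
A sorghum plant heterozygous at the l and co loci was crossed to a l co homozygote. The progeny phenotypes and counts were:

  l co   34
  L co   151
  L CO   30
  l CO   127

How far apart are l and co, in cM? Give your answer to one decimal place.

18.7 cM

The two most frequent classes, L co (151) and l CO (127), are the parental types, so the F1 was L co / l CO.
The recombinant classes are L CO and l co: 30 + 34 = 64.
Recombination frequency = 64/342 = 0.1871 ≈ 18.7%, i.e. 18.7 cM.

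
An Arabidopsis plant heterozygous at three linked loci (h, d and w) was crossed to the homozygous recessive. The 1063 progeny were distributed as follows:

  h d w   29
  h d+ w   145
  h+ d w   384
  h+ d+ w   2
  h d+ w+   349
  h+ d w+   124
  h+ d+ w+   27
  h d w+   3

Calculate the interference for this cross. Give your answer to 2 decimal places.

The two most frequent reciprocal classes, h+ d w and h d+ w+, are the parental types, so the F1 was h+ d w / h d+ w+.
The two rarest classes, h+ d+ w and h d w+, are the double crossovers. Comparing them with the parentals, only the d allele has switched, so d is the middle locus and the order is w – d – h.
w–d: (269 + 5)/1063 = 0.2578; d–h: (56 + 5)/1063 = 0.0574.
Expected DCO frequency = 0.2578 × 0.0574 ≈ 0.01480; observed = 5/1063 ≈ 0.00470.
Coefficient of coincidence = 0.00470/0.01480 ≈ 0.32; interference = 1 − 0.32 = 0.68.

0.68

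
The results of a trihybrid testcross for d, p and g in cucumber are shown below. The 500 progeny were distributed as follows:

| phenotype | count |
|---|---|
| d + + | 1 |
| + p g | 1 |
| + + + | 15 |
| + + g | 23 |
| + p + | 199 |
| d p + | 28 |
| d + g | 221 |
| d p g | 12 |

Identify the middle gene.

The two most frequent reciprocal classes, + p + and d + g, are the parental types, so the F1 was + p + / d + g.
The two rarest classes, + p g and d + +, are the double crossovers. Comparing them with the parentals, only the g allele has switched, so g is the middle locus and the order is p – g – d.

g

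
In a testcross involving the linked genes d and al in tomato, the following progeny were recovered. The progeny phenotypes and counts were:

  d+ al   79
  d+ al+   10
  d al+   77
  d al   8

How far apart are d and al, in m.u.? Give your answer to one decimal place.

The two most frequent classes, d+ al (79) and d al+ (77), are the parental types, so the F1 was d+ al / d al+.
The recombinant classes are d+ al+ and d al: 10 + 8 = 18.
Recombination frequency = 18/174 = 0.1034 ≈ 10.3%, i.e. 10.3 m.u.

10.3 m.u.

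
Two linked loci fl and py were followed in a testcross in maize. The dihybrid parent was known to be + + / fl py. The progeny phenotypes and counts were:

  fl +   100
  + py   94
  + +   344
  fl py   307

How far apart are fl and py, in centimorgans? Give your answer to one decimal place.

The recombinant classes are + py and fl +: 94 + 100 = 194.
Recombination frequency = 194/845 = 0.2296 ≈ 23.0%, i.e. 23.0 centimorgans.

23.0 centimorgans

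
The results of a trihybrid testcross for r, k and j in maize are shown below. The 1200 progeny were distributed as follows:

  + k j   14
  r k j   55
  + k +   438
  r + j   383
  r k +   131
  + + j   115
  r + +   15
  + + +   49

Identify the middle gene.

The two most frequent reciprocal classes, + k + and r + j, are the parental types, so the F1 was + k + / r + j.
The two rarest classes, + k j and r + +, are the double crossovers. Comparing them with the parentals, only the j allele has switched, so j is the middle locus and the order is r – j – k.

j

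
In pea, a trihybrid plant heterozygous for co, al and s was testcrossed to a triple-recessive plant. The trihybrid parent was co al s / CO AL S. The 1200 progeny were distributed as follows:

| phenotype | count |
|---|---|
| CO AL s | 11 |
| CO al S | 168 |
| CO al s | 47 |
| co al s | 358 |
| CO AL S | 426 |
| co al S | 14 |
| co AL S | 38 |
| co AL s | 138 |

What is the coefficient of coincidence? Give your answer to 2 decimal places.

The two rarest classes, co al S and CO AL s, are the double crossovers. Comparing them with the parentals, only the s allele has switched, so s is the middle locus and the order is co – s – al.
co–s: (85 + 25)/1200 = 0.0917; s–al: (306 + 25)/1200 = 0.2758.
Expected DCO frequency = 0.0917 × 0.2758 ≈ 0.02529; observed = 25/1200 ≈ 0.02083.
Coefficient of coincidence = 0.02083/0.02529 ≈ 0.82.

0.82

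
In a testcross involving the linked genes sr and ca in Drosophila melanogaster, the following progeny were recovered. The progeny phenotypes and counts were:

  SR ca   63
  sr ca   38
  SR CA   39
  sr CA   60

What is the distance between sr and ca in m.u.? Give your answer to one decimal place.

The two most frequent classes, SR ca (63) and sr CA (60), are the parental types, so the F1 was SR ca / sr CA.
The recombinant classes are SR CA and sr ca: 39 + 38 = 77.
Recombination frequency = 77/200 = 0.3850 ≈ 38.5%, i.e. 38.5 m.u.

38.5 m.u.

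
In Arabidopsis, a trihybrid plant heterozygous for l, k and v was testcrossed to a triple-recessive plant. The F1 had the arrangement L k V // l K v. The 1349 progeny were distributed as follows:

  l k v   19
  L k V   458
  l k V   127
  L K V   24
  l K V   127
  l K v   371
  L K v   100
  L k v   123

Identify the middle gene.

The two rarest classes, L K V and l k v, are the double crossovers. Comparing them with the parentals, only the k allele has switched, so k is the middle locus and the order is v – k – l.

k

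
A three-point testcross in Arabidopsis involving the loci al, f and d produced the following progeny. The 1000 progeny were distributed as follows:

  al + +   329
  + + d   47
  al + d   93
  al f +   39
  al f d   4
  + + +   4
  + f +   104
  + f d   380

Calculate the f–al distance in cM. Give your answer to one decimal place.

The two most frequent reciprocal classes, + f d and al + +, are the parental types, so the F1 was + f d / al + +.
The two rarest classes, al f d and + + +, are the double crossovers. Comparing them with the parentals, only the al allele has switched, so al is the middle locus and the order is d – al – f.
Crossovers in the al–f interval produce the single-crossover classes + + d and al f + (47 + 39 = 86) plus the double crossovers (8).
RF(al–f) = (86 + 8) / 1000 = 94/1000 = 0.0940 → 9.4 cM.

9.4 cM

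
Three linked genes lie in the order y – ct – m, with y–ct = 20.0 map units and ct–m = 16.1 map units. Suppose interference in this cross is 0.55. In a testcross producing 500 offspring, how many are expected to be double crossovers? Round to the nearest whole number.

Map distances give recombination frequencies of 0.200 and 0.161 for the two intervals.
With interference 0.55 (so coincidence = 0.45), expected double-crossover frequency = 0.200 × 0.161 × 0.45 = 0.01449.
Expected number = 0.01449 × 500 = 7.24 ≈ 7.

7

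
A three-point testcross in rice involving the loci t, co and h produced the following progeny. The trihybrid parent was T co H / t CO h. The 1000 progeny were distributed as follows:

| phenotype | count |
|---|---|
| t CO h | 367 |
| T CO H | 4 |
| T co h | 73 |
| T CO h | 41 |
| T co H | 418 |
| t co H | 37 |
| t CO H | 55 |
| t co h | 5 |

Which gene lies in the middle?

The two rarest classes, T CO H and t co h, are the double crossovers. Comparing them with the parentals, only the co allele has switched, so co is the middle locus and the order is h – co – t.

co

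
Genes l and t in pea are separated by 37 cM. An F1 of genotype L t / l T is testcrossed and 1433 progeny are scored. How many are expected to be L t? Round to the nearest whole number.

451

A map distance of 37 cM corresponds to a recombination frequency of 0.370.
The F1 is L t / l T, so L t is a parental gamete class with expected frequency (1 − r)/2 = 0.630/2 = 0.3150.
Expected number = 0.3150 × 1433 = 451.39 ≈ 451.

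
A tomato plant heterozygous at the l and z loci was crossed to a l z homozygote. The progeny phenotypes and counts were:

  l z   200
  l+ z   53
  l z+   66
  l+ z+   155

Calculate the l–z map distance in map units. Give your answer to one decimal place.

25.1 map units

The two most frequent classes, l+ z+ (155) and l z (200), are the parental types, so the F1 was l+ z+ / l z.
The recombinant classes are l+ z and l z+: 53 + 66 = 119.
Recombination frequency = 119/474 = 0.2511 ≈ 25.1%, i.e. 25.1 map units.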